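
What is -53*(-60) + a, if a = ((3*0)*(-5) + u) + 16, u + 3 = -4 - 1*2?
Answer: 3187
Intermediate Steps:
u = -9 (u = -3 + (-4 - 1*2) = -3 + (-4 - 2) = -3 - 6 = -9)
a = 7 (a = ((3*0)*(-5) - 9) + 16 = (0*(-5) - 9) + 16 = (0 - 9) + 16 = -9 + 16 = 7)
-53*(-60) + a = -53*(-60) + 7 = 3180 + 7 = 3187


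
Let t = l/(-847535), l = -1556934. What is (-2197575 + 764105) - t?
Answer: -1214917553384/847535 ≈ -1.4335e+6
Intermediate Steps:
t = 1556934/847535 (t = -1556934/(-847535) = -1556934*(-1/847535) = 1556934/847535 ≈ 1.8370)
(-2197575 + 764105) - t = (-2197575 + 764105) - 1*1556934/847535 = -1433470 - 1556934/847535 = -1214917553384/847535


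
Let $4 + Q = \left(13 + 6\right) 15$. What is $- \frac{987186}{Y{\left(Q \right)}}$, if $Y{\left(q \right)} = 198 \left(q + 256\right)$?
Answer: $- \frac{164531}{17721} \approx -9.2845$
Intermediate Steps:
$Q = 281$ ($Q = -4 + \left(13 + 6\right) 15 = -4 + 19 \cdot 15 = -4 + 285 = 281$)
$Y{\left(q \right)} = 50688 + 198 q$ ($Y{\left(q \right)} = 198 \left(256 + q\right) = 50688 + 198 q$)
$- \frac{987186}{Y{\left(Q \right)}} = - \frac{987186}{50688 + 198 \cdot 281} = - \frac{987186}{50688 + 55638} = - \frac{987186}{106326} = \left(-987186\right) \frac{1}{106326} = - \frac{164531}{17721}$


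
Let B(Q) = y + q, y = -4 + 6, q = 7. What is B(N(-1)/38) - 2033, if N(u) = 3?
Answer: -2024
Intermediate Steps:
y = 2
B(Q) = 9 (B(Q) = 2 + 7 = 9)
B(N(-1)/38) - 2033 = 9 - 2033 = -2024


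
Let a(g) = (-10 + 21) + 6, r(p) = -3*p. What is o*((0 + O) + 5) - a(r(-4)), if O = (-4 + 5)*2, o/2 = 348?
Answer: 4855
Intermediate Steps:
o = 696 (o = 2*348 = 696)
O = 2 (O = 1*2 = 2)
a(g) = 17 (a(g) = 11 + 6 = 17)
o*((0 + O) + 5) - a(r(-4)) = 696*((0 + 2) + 5) - 1*17 = 696*(2 + 5) - 17 = 696*7 - 17 = 4872 - 17 = 4855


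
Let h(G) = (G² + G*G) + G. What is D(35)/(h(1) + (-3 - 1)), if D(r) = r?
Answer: -35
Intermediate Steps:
h(G) = G + 2*G² (h(G) = (G² + G²) + G = 2*G² + G = G + 2*G²)
D(35)/(h(1) + (-3 - 1)) = 35/(1*(1 + 2*1) + (-3 - 1)) = 35/(1*(1 + 2) - 4) = 35/(1*3 - 4) = 35/(3 - 4) = 35/(-1) = 35*(-1) = -35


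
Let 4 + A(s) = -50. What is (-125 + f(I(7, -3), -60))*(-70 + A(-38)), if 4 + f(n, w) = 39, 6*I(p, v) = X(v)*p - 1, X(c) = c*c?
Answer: 11160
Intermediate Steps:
X(c) = c²
A(s) = -54 (A(s) = -4 - 50 = -54)
I(p, v) = -⅙ + p*v²/6 (I(p, v) = (v²*p - 1)/6 = (p*v² - 1)/6 = (-1 + p*v²)/6 = -⅙ + p*v²/6)
f(n, w) = 35 (f(n, w) = -4 + 39 = 35)
(-125 + f(I(7, -3), -60))*(-70 + A(-38)) = (-125 + 35)*(-70 - 54) = -90*(-124) = 11160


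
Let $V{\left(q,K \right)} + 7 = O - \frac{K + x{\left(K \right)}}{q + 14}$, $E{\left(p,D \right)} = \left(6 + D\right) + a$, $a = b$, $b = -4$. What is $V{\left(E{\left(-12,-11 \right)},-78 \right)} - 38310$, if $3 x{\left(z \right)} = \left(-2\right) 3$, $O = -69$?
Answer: $-38370$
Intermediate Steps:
$a = -4$
$x{\left(z \right)} = -2$ ($x{\left(z \right)} = \frac{\left(-2\right) 3}{3} = \frac{1}{3} \left(-6\right) = -2$)
$E{\left(p,D \right)} = 2 + D$ ($E{\left(p,D \right)} = \left(6 + D\right) - 4 = 2 + D$)
$V{\left(q,K \right)} = -76 - \frac{-2 + K}{14 + q}$ ($V{\left(q,K \right)} = -7 - \left(69 + \frac{K - 2}{q + 14}\right) = -7 - \left(69 + \frac{-2 + K}{14 + q}\right) = -76 - \frac{-2 + K}{14 + q}$)
$V{\left(E{\left(-12,-11 \right)},-78 \right)} - 38310 = \frac{-1062 - -78 - 76 \left(2 - 11\right)}{14 + \left(2 - 11\right)} - 38310 = \frac{-1062 + 78 - -684}{14 - 9} - 38310 = \frac{-1062 + 78 + 684}{5} - 38310 = \frac{1}{5} \left(-300\right) - 38310 = -60 - 38310 = -38370$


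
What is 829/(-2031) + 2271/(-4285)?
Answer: -8164666/8702835 ≈ -0.93816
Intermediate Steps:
829/(-2031) + 2271/(-4285) = 829*(-1/2031) + 2271*(-1/4285) = -829/2031 - 2271/4285 = -8164666/8702835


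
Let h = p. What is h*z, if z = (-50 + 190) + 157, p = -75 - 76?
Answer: -44847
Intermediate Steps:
p = -151
h = -151
z = 297 (z = 140 + 157 = 297)
h*z = -151*297 = -44847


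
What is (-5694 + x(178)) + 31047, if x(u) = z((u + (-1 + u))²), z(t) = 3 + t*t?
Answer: 15882325981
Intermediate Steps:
z(t) = 3 + t²
x(u) = 3 + (-1 + 2*u)⁴ (x(u) = 3 + ((u + (-1 + u))²)² = 3 + ((-1 + 2*u)²)² = 3 + (-1 + 2*u)⁴)
(-5694 + x(178)) + 31047 = (-5694 + (3 + (-1 + 2*178)⁴)) + 31047 = (-5694 + (3 + (-1 + 356)⁴)) + 31047 = (-5694 + (3 + 355⁴)) + 31047 = (-5694 + (3 + 15882300625)) + 31047 = (-5694 + 15882300628) + 31047 = 15882294934 + 31047 = 15882325981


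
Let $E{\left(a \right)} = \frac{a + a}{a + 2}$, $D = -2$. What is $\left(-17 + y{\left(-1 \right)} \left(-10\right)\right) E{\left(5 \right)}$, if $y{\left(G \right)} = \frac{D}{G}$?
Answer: $- \frac{370}{7} \approx -52.857$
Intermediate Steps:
$y{\left(G \right)} = - \frac{2}{G}$
$E{\left(a \right)} = \frac{2 a}{2 + a}$
$\left(-17 + y{\left(-1 \right)} \left(-10\right)\right) E{\left(5 \right)} = \left(-17 + - \frac{2}{-1} \left(-10\right)\right) 2 \cdot 5 \frac{1}{2 + 5} = \left(-17 + \left(-2\right) \left(-1\right) \left(-10\right)\right) 2 \cdot 5 \cdot \frac{1}{7} = \left(-17 + 2 \left(-10\right)\right) 2 \cdot 5 \cdot \frac{1}{7} = \left(-17 - 20\right) \frac{10}{7} = \left(-37\right) \frac{10}{7} = - \frac{370}{7}$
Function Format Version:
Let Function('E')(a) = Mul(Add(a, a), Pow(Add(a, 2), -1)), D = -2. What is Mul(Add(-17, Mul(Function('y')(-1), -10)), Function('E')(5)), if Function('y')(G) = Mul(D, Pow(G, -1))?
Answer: Rational(-370, 7) ≈ -52.857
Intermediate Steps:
Function('y')(G) = Mul(-2, Pow(G, -1))
Function('E')(a) = Mul(2, a, Pow(Add(2, a), -1)) (Function('E')(a) = Mul(Mul(2, a), Pow(Add(2, a), -1)) = Mul(2, a, Pow(Add(2, a), -1)))
Mul(Add(-17, Mul(Function('y')(-1), -10)), Function('E')(5)) = Mul(Add(-17, Mul(Mul(-2, Pow(-1, -1)), -10)), Mul(2, 5, Pow(Add(2, 5), -1))) = Mul(Add(-17, Mul(Mul(-2, -1), -10)), Mul(2, 5, Pow(7, -1))) = Mul(Add(-17, Mul(2, -10)), Mul(2, 5, Rational(1, 7))) = Mul(Add(-17, -20), Rational(10, 7)) = Mul(-37, Rational(10, 7)) = Rational(-370, 7)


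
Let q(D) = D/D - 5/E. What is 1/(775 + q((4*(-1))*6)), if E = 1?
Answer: 1/771 ≈ 0.0012970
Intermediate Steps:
q(D) = -4 (q(D) = D/D - 5/1 = 1 - 5*1 = 1 - 5 = -4)
1/(775 + q((4*(-1))*6)) = 1/(775 - 4) = 1/771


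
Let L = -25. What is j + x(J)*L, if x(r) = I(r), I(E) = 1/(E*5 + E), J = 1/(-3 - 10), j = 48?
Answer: 613/6 ≈ 102.17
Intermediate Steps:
J = -1/13 (J = 1/(-13) = -1/13 ≈ -0.076923)
I(E) = 1/(6*E) (I(E) = 1/(5*E + E) = 1/(6*E))
x(r) = 1/(6*r)
j + x(J)*L = 48 + (1/(6*(-1/13)))*(-25) = 48 + ((⅙)*(-13))*(-25) = 48 - 13/6*(-25) = 48 + 325/6 = 613/6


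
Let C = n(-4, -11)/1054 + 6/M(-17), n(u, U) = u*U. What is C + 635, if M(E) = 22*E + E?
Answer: 7697155/12121 ≈ 635.03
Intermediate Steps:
M(E) = 23*E
n(u, U) = U*u
C = 320/12121 (C = -11*(-4)/1054 + 6/((23*(-17))) = 44*(1/1054) + 6/(-391) = 22/527 + 6*(-1/391) = 22/527 - 6/391 = 320/12121 ≈ 0.026400)
C + 635 = 320/12121 + 635 = 7697155/12121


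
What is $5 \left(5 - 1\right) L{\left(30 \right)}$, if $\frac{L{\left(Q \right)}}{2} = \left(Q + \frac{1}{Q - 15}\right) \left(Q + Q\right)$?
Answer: $72160$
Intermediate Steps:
$L{\left(Q \right)} = 4 Q \left(Q + \frac{1}{-15 + Q}\right)$ ($L{\left(Q \right)} = 2 \left(Q + \frac{1}{Q - 15}\right) \left(Q + Q\right) = 2 \left(Q + \frac{1}{-15 + Q}\right) 2 Q = 2 \cdot 2 Q \left(Q + \frac{1}{-15 + Q}\right) = 4 Q \left(Q + \frac{1}{-15 + Q}\right)$)
$5 \left(5 - 1\right) L{\left(30 \right)} = 5 \left(5 - 1\right) 4 \cdot 30 \frac{1}{-15 + 30} \left(1 + 30^{2} - 450\right) = 5 \left(5 - 1\right) 4 \cdot 30 \cdot \frac{1}{15} \left(1 + 900 - 450\right) = 5 \cdot 4 \cdot 4 \cdot 30 \cdot \frac{1}{15} \cdot 451 = 20 \cdot 3608 = 72160$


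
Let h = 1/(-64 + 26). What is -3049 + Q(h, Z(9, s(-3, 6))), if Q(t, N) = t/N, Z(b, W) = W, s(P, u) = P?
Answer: -347585/114 ≈ -3049.0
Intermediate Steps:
h = -1/38 (h = 1/(-38) = -1/38 ≈ -0.026316)
-3049 + Q(h, Z(9, s(-3, 6))) = -3049 - 1/38/(-3) = -3049 - 1/38*(-⅓) = -3049 + 1/114 = -347585/114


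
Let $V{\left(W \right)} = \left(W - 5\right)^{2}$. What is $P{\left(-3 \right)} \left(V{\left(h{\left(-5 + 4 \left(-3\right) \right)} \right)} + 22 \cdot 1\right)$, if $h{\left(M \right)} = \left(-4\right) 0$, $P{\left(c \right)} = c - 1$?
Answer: $-188$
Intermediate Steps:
$P{\left(c \right)} = -1 + c$ ($P{\left(c \right)} = c - 1 = -1 + c$)
$h{\left(M \right)} = 0$
$V{\left(W \right)} = \left(-5 + W\right)^{2}$
$P{\left(-3 \right)} \left(V{\left(h{\left(-5 + 4 \left(-3\right) \right)} \right)} + 22 \cdot 1\right) = \left(-1 - 3\right) \left(\left(-5 + 0\right)^{2} + 22 \cdot 1\right) = - 4 \left(\left(-5\right)^{2} + 22\right) = - 4 \left(25 + 22\right) = \left(-4\right) 47 = -188$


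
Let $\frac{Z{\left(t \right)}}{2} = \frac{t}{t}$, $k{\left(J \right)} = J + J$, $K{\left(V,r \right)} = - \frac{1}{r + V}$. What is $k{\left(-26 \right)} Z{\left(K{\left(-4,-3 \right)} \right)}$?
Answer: $-104$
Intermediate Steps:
$K{\left(V,r \right)} = - \frac{1}{V + r}$
$k{\left(J \right)} = 2 J$
$Z{\left(t \right)} = 2$ ($Z{\left(t \right)} = 2 \frac{t}{t} = 2 \cdot 1 = 2$)
$k{\left(-26 \right)} Z{\left(K{\left(-4,-3 \right)} \right)} = 2 \left(-26\right) 2 = \left(-52\right) 2 = -104$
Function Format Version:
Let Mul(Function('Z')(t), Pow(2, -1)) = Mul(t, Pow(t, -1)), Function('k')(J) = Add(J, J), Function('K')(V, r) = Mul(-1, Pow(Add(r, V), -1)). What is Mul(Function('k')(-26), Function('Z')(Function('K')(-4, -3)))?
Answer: -104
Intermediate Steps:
Function('K')(V, r) = Mul(-1, Pow(Add(V, r), -1))
Function('k')(J) = Mul(2, J)
Function('Z')(t) = 2 (Function('Z')(t) = Mul(2, Mul(t, Pow(t, -1))) = Mul(2, 1) = 2)
Mul(Function('k')(-26), Function('Z')(Function('K')(-4, -3))) = Mul(Mul(2, -26), 2) = Mul(-52, 2) = -104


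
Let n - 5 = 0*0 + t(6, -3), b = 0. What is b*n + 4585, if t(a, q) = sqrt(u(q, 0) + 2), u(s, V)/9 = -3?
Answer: 4585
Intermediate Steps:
u(s, V) = -27 (u(s, V) = 9*(-3) = -27)
t(a, q) = 5*I (t(a, q) = sqrt(-27 + 2) = sqrt(-25) = 5*I)
n = 5 + 5*I (n = 5 + (0*0 + 5*I) = 5 + (0 + 5*I) = 5 + 5*I ≈ 5.0 + 5.0*I)
b*n + 4585 = 0*(5 + 5*I) + 4585 = 0 + 4585 = 4585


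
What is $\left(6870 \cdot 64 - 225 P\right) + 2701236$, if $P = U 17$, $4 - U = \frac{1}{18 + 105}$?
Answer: $\frac{128151531}{41} \approx 3.1256 \cdot 10^{6}$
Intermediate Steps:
$U = \frac{491}{123}$ ($U = 4 - \frac{1}{18 + 105} = 4 - \frac{1}{123} = \frac{491}{123} \approx 3.9919$)
$P = \frac{8347}{123}$ ($P = \frac{491}{123} \cdot 17 = \frac{8347}{123} \approx 67.862$)
$\left(6870 \cdot 64 - 225 P\right) + 2701236 = \left(6870 \cdot 64 - 225 \cdot \frac{8347}{123}\right) + 2701236 = \left(439680 - \frac{626025}{41}\right) + 2701236 = \frac{17400855}{41} + 2701236 = \frac{128151531}{41}$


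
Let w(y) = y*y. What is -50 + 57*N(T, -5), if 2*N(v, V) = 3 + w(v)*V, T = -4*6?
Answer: -164089/2 ≈ -82045.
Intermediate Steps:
w(y) = y**2
T = -24
N(v, V) = 3/2 + V*v**2/2 (N(v, V) = (3 + v**2*V)/2 = (3 + V*v**2)/2 = 3/2 + V*v**2/2)
-50 + 57*N(T, -5) = -50 + 57*(3/2 + (1/2)*(-5)*(-24)**2) = -50 + 57*(3/2 + (1/2)*(-5)*576) = -50 + 57*(3/2 - 1440) = -50 + 57*(-2877/2) = -50 - 163989/2 = -164089/2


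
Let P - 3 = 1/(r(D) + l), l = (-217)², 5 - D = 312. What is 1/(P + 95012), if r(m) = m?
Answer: 46782/4444991731 ≈ 1.0525e-5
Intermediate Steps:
D = -307 (D = 5 - 1*312 = 5 - 312 = -307)
l = 47089
P = 140347/46782 (P = 3 + 1/(-307 + 47089) = 3 + 1/46782 = 140347/46782 ≈ 3.0000)
1/(P + 95012) = 1/(140347/46782 + 95012) = 1/(4444991731/46782) = 46782/4444991731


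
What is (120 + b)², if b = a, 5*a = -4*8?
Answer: 322624/25 ≈ 12905.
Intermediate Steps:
a = -32/5 (a = (-4*8)/5 = (⅕)*(-32) = -32/5 ≈ -6.4000)
b = -32/5 ≈ -6.4000
(120 + b)² = (120 - 32/5)² = (568/5)² = 322624/25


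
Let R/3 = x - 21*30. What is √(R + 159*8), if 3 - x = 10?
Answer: 3*I*√71 ≈ 25.278*I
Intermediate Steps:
x = -7 (x = 3 - 1*10 = 3 - 10 = -7)
R = -1911 (R = 3*(-7 - 21*30) = 3*(-7 - 630) = 3*(-637) = -1911)
√(R + 159*8) = √(-1911 + 159*8) = √(-1911 + 1272) = √(-639) = 3*I*√71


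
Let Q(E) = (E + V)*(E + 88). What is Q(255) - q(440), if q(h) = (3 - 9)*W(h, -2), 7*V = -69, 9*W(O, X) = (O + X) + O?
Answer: 254008/3 ≈ 84669.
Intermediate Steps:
W(O, X) = X/9 + 2*O/9 (W(O, X) = ((O + X) + O)/9 = (X + 2*O)/9 = X/9 + 2*O/9)
V = -69/7 (V = (1/7)*(-69) = -69/7 ≈ -9.8571)
q(h) = 4/3 - 4*h/3 (q(h) = (3 - 9)*((1/9)*(-2) + 2*h/9) = -6*(-2/9 + 2*h/9) = 4/3 - 4*h/3)
Q(E) = (88 + E)*(-69/7 + E) (Q(E) = (E - 69/7)*(E + 88) = (-69/7 + E)*(88 + E) = (88 + E)*(-69/7 + E))
Q(255) - q(440) = (-6072/7 + 255**2 + (547/7)*255) - (4/3 - 4/3*440) = (-6072/7 + 65025 + 139485/7) - (4/3 - 1760/3) = 84084 - 1*(-1756/3) = 84084 + 1756/3 = 254008/3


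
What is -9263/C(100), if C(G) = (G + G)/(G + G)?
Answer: -9263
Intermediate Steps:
C(G) = 1 (C(G) = (2*G)/((2*G)) = (2*G)*(1/(2*G)) = 1)
-9263/C(100) = -9263/1 = -9263*1 = -9263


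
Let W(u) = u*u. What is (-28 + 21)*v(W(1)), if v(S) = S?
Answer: -7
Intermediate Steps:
W(u) = u²
(-28 + 21)*v(W(1)) = (-28 + 21)*1² = -7*1 = -7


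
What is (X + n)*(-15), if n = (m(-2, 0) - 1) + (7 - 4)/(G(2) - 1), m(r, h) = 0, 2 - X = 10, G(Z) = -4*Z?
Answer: 140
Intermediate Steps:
X = -8 (X = 2 - 1*10 = 2 - 10 = -8)
n = -4/3 (n = (0 - 1) + (7 - 4)/(-4*2 - 1) = -1 + 3/(-8 - 1) = -1 + 3/(-9) = -1 + 3*(-⅑) = -1 - ⅓ = -4/3 ≈ -1.3333)
(X + n)*(-15) = (-8 - 4/3)*(-15) = -28/3*(-15) = 140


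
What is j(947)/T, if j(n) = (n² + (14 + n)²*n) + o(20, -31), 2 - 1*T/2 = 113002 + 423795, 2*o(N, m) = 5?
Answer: -1750942397/2147180 ≈ -815.46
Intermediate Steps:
o(N, m) = 5/2 (o(N, m) = (½)*5 = 5/2)
T = -1073590 (T = 4 - 2*(113002 + 423795) = 4 - 2*536797 = 4 - 1073594 = -1073590)
j(n) = 5/2 + n² + n*(14 + n)² (j(n) = (n² + (14 + n)²*n) + 5/2 = (n² + n*(14 + n)²) + 5/2 = 5/2 + n² + n*(14 + n)²)
j(947)/T = (5/2 + 947² + 947*(14 + 947)²)/(-1073590) = (5/2 + 896809 + 947*961²)*(-1/1073590) = (5/2 + 896809 + 947*923521)*(-1/1073590) = (5/2 + 896809 + 874574387)*(-1/1073590) = (1750942397/2)*(-1/1073590) = -1750942397/2147180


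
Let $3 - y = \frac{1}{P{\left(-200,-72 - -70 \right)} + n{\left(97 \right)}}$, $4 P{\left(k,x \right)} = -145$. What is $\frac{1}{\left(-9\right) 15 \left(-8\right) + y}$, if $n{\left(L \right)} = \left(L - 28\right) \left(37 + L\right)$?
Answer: $\frac{36839}{39896633} \approx 0.00092336$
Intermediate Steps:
$P{\left(k,x \right)} = - \frac{145}{4}$ ($P{\left(k,x \right)} = \frac{1}{4} \left(-145\right) = - \frac{145}{4}$)
$n{\left(L \right)} = \left(-28 + L\right) \left(37 + L\right)$
$y = \frac{110513}{36839}$ ($y = 3 - \frac{1}{- \frac{145}{4} + \left(-1036 + 97^{2} + 9 \cdot 97\right)} = 3 - \frac{1}{- \frac{145}{4} + \left(-1036 + 9409 + 873\right)} = 3 - \frac{1}{- \frac{145}{4} + 9246} = 3 - \frac{1}{\frac{36839}{4}} = 3 - \frac{4}{36839} = \frac{110513}{36839} \approx 2.9999$)
$\frac{1}{\left(-9\right) 15 \left(-8\right) + y} = \frac{1}{\left(-9\right) 15 \left(-8\right) + \frac{110513}{36839}} = \frac{1}{\left(-135\right) \left(-8\right) + \frac{110513}{36839}} = \frac{1}{1080 + \frac{110513}{36839}} = \frac{1}{\frac{39896633}{36839}} = \frac{36839}{39896633}$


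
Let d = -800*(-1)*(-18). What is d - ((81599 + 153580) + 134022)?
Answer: -383601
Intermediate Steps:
d = -14400 (d = -50*(-16)*(-18) = 800*(-18) = -14400)
d - ((81599 + 153580) + 134022) = -14400 - ((81599 + 153580) + 134022) = -14400 - (235179 + 134022) = -14400 - 1*369201 = -14400 - 369201 = -383601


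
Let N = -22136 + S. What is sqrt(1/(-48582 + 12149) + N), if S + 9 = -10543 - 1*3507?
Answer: 2*I*sqrt(12010980380197)/36433 ≈ 190.25*I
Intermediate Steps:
S = -14059 (S = -9 + (-10543 - 1*3507) = -9 + (-10543 - 3507) = -9 - 14050 = -14059)
N = -36195 (N = -22136 - 14059 = -36195)
sqrt(1/(-48582 + 12149) + N) = sqrt(1/(-48582 + 12149) - 36195) = sqrt(1/(-36433) - 36195) = sqrt(-1/36433 - 36195) = sqrt(-1318692436/36433) = 2*I*sqrt(12010980380197)/36433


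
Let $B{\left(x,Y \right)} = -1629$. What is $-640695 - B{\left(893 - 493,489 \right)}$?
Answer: $-639066$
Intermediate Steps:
$-640695 - B{\left(893 - 493,489 \right)} = -640695 - -1629 = -640695 + 1629 = -639066$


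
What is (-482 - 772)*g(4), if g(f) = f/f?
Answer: -1254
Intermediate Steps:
g(f) = 1
(-482 - 772)*g(4) = (-482 - 772)*1 = -1254*1 = -1254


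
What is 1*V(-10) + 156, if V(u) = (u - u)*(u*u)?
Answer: 156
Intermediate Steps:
V(u) = 0 (V(u) = 0*u**2 = 0)
1*V(-10) + 156 = 1*0 + 156 = 0 + 156 = 156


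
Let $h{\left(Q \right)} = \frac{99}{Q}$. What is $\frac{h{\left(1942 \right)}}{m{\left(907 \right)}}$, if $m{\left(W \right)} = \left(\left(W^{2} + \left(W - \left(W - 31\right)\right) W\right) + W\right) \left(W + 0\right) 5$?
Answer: $\frac{33}{2500219520270} \approx 1.3199 \cdot 10^{-11}$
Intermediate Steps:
$m{\left(W \right)} = 5 W \left(W^{2} + 32 W\right)$ ($m{\left(W \right)} = \left(\left(W^{2} + \left(W - \left(-31 + W\right)\right) W\right) + W\right) W 5 = \left(\left(W^{2} + \left(W - \left(-31 + W\right)\right) W\right) + W\right) 5 W = \left(\left(W^{2} + 31 W\right) + W\right) 5 W = \left(W^{2} + 32 W\right) 5 W = 5 W \left(W^{2} + 32 W\right)$)
$\frac{h{\left(1942 \right)}}{m{\left(907 \right)}} = \frac{99 \cdot \frac{1}{1942}}{5 \cdot 907^{2} \left(32 + 907\right)} = \frac{99 \cdot \frac{1}{1942}}{5 \cdot 822649 \cdot 939} = \frac{99}{1942 \cdot 3862337055} = \frac{99}{1942} \cdot \frac{1}{3862337055} = \frac{33}{2500219520270}$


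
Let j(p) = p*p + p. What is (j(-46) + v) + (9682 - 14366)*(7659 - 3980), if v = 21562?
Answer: -17208804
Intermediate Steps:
j(p) = p + p**2 (j(p) = p**2 + p = p + p**2)
(j(-46) + v) + (9682 - 14366)*(7659 - 3980) = (-46*(1 - 46) + 21562) + (9682 - 14366)*(7659 - 3980) = (-46*(-45) + 21562) - 4684*3679 = (2070 + 21562) - 17232436 = 23632 - 17232436 = -17208804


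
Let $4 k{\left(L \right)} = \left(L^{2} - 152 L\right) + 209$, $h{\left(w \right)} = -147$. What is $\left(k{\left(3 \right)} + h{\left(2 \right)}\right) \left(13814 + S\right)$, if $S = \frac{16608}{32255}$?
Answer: $- \frac{92013752257}{32255} \approx -2.8527 \cdot 10^{6}$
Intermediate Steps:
$S = \frac{16608}{32255}$ ($S = 16608 \cdot \frac{1}{32255} = \frac{16608}{32255} \approx 0.5149$)
$k{\left(L \right)} = \frac{209}{4} - 38 L + \frac{L^{2}}{4}$ ($k{\left(L \right)} = \frac{\left(L^{2} - 152 L\right) + 209}{4} = \frac{209 + L^{2} - 152 L}{4} = \frac{209}{4} - 38 L + \frac{L^{2}}{4}$)
$\left(k{\left(3 \right)} + h{\left(2 \right)}\right) \left(13814 + S\right) = \left(\left(\frac{209}{4} - 114 + \frac{3^{2}}{4}\right) - 147\right) \left(13814 + \frac{16608}{32255}\right) = \left(\left(\frac{209}{4} - 114 + \frac{1}{4} \cdot 9\right) - 147\right) \frac{445587178}{32255} = \left(\left(\frac{209}{4} - 114 + \frac{9}{4}\right) - 147\right) \frac{445587178}{32255} = \left(- \frac{119}{2} - 147\right) \frac{445587178}{32255} = \left(- \frac{413}{2}\right) \frac{445587178}{32255} = - \frac{92013752257}{32255}$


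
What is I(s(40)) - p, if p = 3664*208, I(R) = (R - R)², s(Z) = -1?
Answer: -762112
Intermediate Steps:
I(R) = 0 (I(R) = 0² = 0)
p = 762112
I(s(40)) - p = 0 - 1*762112 = 0 - 762112 = -762112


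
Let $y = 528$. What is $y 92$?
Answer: $48576$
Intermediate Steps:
$y 92 = 528 \cdot 92 = 48576$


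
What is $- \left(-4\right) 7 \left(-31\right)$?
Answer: $-868$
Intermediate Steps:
$- \left(-4\right) 7 \left(-31\right) = - \left(-28\right) \left(-31\right) = \left(-1\right) 868 = -868$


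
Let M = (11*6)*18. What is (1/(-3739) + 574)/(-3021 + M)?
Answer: -715395/2284529 ≈ -0.31315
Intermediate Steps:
M = 1188 (M = 66*18 = 1188)
(1/(-3739) + 574)/(-3021 + M) = (1/(-3739) + 574)/(-3021 + 1188) = (-1/3739 + 574)/(-1833) = (2146185/3739)*(-1/1833) = -715395/2284529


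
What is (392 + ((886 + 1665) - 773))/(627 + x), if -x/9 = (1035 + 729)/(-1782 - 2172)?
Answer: 1430030/415839 ≈ 3.4389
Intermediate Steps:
x = 2646/659 (x = -9*(1035 + 729)/(-1782 - 2172) = -15876/(-3954) = -15876*(-1)/3954 = -9*(-294/659) = 2646/659 ≈ 4.0152)
(392 + ((886 + 1665) - 773))/(627 + x) = (392 + ((886 + 1665) - 773))/(627 + 2646/659) = (392 + (2551 - 773))/(415839/659) = (392 + 1778)*(659/415839) = 2170*(659/415839) = 1430030/415839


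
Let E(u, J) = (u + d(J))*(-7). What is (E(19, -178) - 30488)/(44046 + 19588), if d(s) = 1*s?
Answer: -29375/63634 ≈ -0.46162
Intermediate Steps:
d(s) = s
E(u, J) = -7*J - 7*u (E(u, J) = (u + J)*(-7) = (J + u)*(-7) = -7*J - 7*u)
(E(19, -178) - 30488)/(44046 + 19588) = ((-7*(-178) - 7*19) - 30488)/(44046 + 19588) = ((1246 - 133) - 30488)/63634 = (1113 - 30488)*(1/63634) = -29375*1/63634 = -29375/63634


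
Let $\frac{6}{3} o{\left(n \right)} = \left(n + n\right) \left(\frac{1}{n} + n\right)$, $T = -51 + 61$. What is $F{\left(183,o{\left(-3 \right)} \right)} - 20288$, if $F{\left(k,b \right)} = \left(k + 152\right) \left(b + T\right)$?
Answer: $-13588$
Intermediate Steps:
$T = 10$
$o{\left(n \right)} = n \left(n + \frac{1}{n}\right)$ ($o{\left(n \right)} = \frac{\left(n + n\right) \left(\frac{1}{n} + n\right)}{2} = \frac{2 n \left(n + \frac{1}{n}\right)}{2} = n \left(n + \frac{1}{n}\right)$)
$F{\left(k,b \right)} = \left(10 + b\right) \left(152 + k\right)$ ($F{\left(k,b \right)} = \left(k + 152\right) \left(b + 10\right) = \left(152 + k\right) \left(10 + b\right) = \left(10 + b\right) \left(152 + k\right)$)
$F{\left(183,o{\left(-3 \right)} \right)} - 20288 = \left(1520 + 10 \cdot 183 + 152 \left(1 + \left(-3\right)^{2}\right) + \left(1 + \left(-3\right)^{2}\right) 183\right) - 20288 = \left(1520 + 1830 + 152 \left(1 + 9\right) + \left(1 + 9\right) 183\right) - 20288 = \left(1520 + 1830 + 152 \cdot 10 + 10 \cdot 183\right) - 20288 = \left(1520 + 1830 + 1520 + 1830\right) - 20288 = 6700 - 20288 = -13588$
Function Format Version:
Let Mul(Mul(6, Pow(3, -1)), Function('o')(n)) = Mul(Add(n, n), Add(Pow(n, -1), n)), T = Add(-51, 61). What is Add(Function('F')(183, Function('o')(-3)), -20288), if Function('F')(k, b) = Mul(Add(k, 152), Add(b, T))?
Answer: -13588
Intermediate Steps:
T = 10
Function('o')(n) = Mul(n, Add(n, Pow(n, -1))) (Function('o')(n) = Mul(Rational(1, 2), Mul(Add(n, n), Add(Pow(n, -1), n))) = Mul(Rational(1, 2), Mul(Mul(2, n), Add(n, Pow(n, -1)))) = Mul(Rational(1, 2), Mul(2, n, Add(n, Pow(n, -1)))) = Mul(n, Add(n, Pow(n, -1))))
Function('F')(k, b) = Mul(Add(10, b), Add(152, k)) (Function('F')(k, b) = Mul(Add(k, 152), Add(b, 10)) = Mul(Add(152, k), Add(10, b)) = Mul(Add(10, b), Add(152, k)))
Add(Function('F')(183, Function('o')(-3)), -20288) = Add(Add(1520, Mul(10, 183), Mul(152, Add(1, Pow(-3, 2))), Mul(Add(1, Pow(-3, 2)), 183)), -20288) = Add(Add(1520, 1830, Mul(152, Add(1, 9)), Mul(Add(1, 9), 183)), -20288) = Add(Add(1520, 1830, Mul(152, 10), Mul(10, 183)), -20288) = Add(Add(1520, 1830, 1520, 1830), -20288) = Add(6700, -20288) = -13588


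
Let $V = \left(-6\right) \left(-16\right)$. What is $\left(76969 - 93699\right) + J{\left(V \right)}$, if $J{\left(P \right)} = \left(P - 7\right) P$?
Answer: $-8186$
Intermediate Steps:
$V = 96$
$J{\left(P \right)} = P \left(-7 + P\right)$ ($J{\left(P \right)} = \left(-7 + P\right) P = P \left(-7 + P\right)$)
$\left(76969 - 93699\right) + J{\left(V \right)} = \left(76969 - 93699\right) + 96 \left(-7 + 96\right) = -16730 + 96 \cdot 89 = -16730 + 8544 = -8186$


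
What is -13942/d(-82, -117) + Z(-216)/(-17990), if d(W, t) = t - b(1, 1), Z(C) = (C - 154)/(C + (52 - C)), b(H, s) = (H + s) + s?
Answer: 40757833/350805 ≈ 116.18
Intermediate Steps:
b(H, s) = H + 2*s
Z(C) = -77/26 + C/52 (Z(C) = (-154 + C)/52 = (-154 + C)*(1/52) = -77/26 + C/52)
d(W, t) = -3 + t (d(W, t) = t - (1 + 2*1) = t - (1 + 2) = t - 1*3 = t - 3 = -3 + t)
-13942/d(-82, -117) + Z(-216)/(-17990) = -13942/(-3 - 117) + (-77/26 + (1/52)*(-216))/(-17990) = -13942/(-120) + (-77/26 - 54/13)*(-1/17990) = -13942*(-1/120) - 185/26*(-1/17990) = 6971/60 + 37/93548 = 40757833/350805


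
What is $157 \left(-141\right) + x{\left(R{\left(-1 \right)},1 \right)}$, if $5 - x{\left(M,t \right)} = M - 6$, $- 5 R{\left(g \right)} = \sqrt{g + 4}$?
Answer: $-22126 + \frac{\sqrt{3}}{5} \approx -22126.0$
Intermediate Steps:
$R{\left(g \right)} = - \frac{\sqrt{4 + g}}{5}$ ($R{\left(g \right)} = - \frac{\sqrt{g + 4}}{5} = - \frac{\sqrt{4 + g}}{5}$)
$x{\left(M,t \right)} = 11 - M$ ($x{\left(M,t \right)} = 5 - \left(M - 6\right) = 5 - \left(-6 + M\right) = 11 - M$)
$157 \left(-141\right) + x{\left(R{\left(-1 \right)},1 \right)} = 157 \left(-141\right) + \left(11 - - \frac{\sqrt{4 - 1}}{5}\right) = -22137 + \left(11 - - \frac{\sqrt{3}}{5}\right) = -22137 + \left(11 + \frac{\sqrt{3}}{5}\right) = -22126 + \frac{\sqrt{3}}{5}$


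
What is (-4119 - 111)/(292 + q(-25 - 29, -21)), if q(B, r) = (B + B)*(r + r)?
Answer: -2115/2414 ≈ -0.87614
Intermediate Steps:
q(B, r) = 4*B*r (q(B, r) = (2*B)*(2*r) = 4*B*r)
(-4119 - 111)/(292 + q(-25 - 29, -21)) = (-4119 - 111)/(292 + 4*(-25 - 29)*(-21)) = -4230/(292 + 4*(-54)*(-21)) = -4230/(292 + 4536) = -4230/4828 = -4230*1/4828 = -2115/2414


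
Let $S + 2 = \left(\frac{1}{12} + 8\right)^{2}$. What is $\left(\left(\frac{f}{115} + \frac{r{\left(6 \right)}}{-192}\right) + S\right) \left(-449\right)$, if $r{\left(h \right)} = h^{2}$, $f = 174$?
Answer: $- \frac{240409417}{8280} \approx -29035.0$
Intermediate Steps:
$S = \frac{9121}{144}$ ($S = -2 + \left(\frac{1}{12} + 8\right)^{2} = -2 + \left(\frac{97}{12}\right)^{2} = -2 + \frac{9409}{144} = \frac{9121}{144} \approx 63.34$)
$\left(\left(\frac{f}{115} + \frac{r{\left(6 \right)}}{-192}\right) + S\right) \left(-449\right) = \left(\left(\frac{174}{115} + \frac{6^{2}}{-192}\right) + \frac{9121}{144}\right) \left(-449\right) = \left(\left(174 \cdot \frac{1}{115} + 36 \left(- \frac{1}{192}\right)\right) + \frac{9121}{144}\right) \left(-449\right) = \left(\left(\frac{174}{115} - \frac{3}{16}\right) + \frac{9121}{144}\right) \left(-449\right) = \left(\frac{2439}{1840} + \frac{9121}{144}\right) \left(-449\right) = \frac{535433}{8280} \left(-449\right) = - \frac{240409417}{8280}$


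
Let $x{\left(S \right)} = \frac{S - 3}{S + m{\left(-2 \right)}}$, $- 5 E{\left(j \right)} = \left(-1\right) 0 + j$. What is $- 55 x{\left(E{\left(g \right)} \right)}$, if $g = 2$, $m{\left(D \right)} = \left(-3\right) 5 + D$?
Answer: $- \frac{935}{87} \approx -10.747$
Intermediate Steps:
$m{\left(D \right)} = -15 + D$
$E{\left(j \right)} = - \frac{j}{5}$ ($E{\left(j \right)} = - \frac{\left(-1\right) 0 + j}{5} = - \frac{0 + j}{5} = - \frac{j}{5}$)
$x{\left(S \right)} = \frac{-3 + S}{-17 + S}$ ($x{\left(S \right)} = \frac{S - 3}{S - 17} = \frac{-3 + S}{S - 17} = \frac{-3 + S}{-17 + S}$)
$- 55 x{\left(E{\left(g \right)} \right)} = - 55 \frac{-3 - \frac{2}{5}}{-17 - \frac{2}{5}} = - 55 \frac{1}{- \frac{87}{5}} \left(- \frac{17}{5}\right) = - 55 \left(\left(- \frac{5}{87}\right) \left(- \frac{17}{5}\right)\right) = \left(-55\right) \frac{17}{87} = - \frac{935}{87}$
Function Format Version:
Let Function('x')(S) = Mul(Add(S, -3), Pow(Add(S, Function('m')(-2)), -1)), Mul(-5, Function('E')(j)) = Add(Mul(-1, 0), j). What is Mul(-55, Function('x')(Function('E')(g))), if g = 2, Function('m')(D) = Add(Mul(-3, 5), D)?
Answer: Rational(-935, 87) ≈ -10.747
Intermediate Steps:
Function('m')(D) = Add(-15, D)
Function('E')(j) = Mul(Rational(-1, 5), j) (Function('E')(j) = Mul(Rational(-1, 5), Add(Mul(-1, 0), j)) = Mul(Rational(-1, 5), Add(0, j)) = Mul(Rational(-1, 5), j))
Function('x')(S) = Mul(Pow(Add(-17, S), -1), Add(-3, S)) (Function('x')(S) = Mul(Add(S, -3), Pow(Add(S, Add(-15, -2)), -1)) = Mul(Add(-3, S), Pow(Add(S, -17), -1)) = Mul(Add(-3, S), Pow(Add(-17, S), -1)) = Mul(Pow(Add(-17, S), -1), Add(-3, S)))
Mul(-55, Function('x')(Function('E')(g))) = Mul(-55, Mul(Pow(Add(-17, Mul(Rational(-1, 5), 2)), -1), Add(-3, Mul(Rational(-1, 5), 2)))) = Mul(-55, Mul(Pow(Add(-17, Rational(-2, 5)), -1), Add(-3, Rational(-2, 5)))) = Mul(-55, Mul(Pow(Rational(-87, 5), -1), Rational(-17, 5))) = Mul(-55, Mul(Rational(-5, 87), Rational(-17, 5))) = Mul(-55, Rational(17, 87)) = Rational(-935, 87)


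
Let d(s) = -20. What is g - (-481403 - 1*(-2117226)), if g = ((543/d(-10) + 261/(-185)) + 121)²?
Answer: -35643897231/21904 ≈ -1.6273e+6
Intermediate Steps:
g = 187169761/21904 (g = ((543/(-20) + 261/(-185)) + 121)² = ((543*(-1/20) + 261*(-1/185)) + 121)² = ((-543/20 - 261/185) + 121)² = (-4227/148 + 121)² = (13681/148)² = 187169761/21904 ≈ 8545.0)
g - (-481403 - 1*(-2117226)) = 187169761/21904 - (-481403 - 1*(-2117226)) = 187169761/21904 - (-481403 + 2117226) = 187169761/21904 - 1*1635823 = 187169761/21904 - 1635823 = -35643897231/21904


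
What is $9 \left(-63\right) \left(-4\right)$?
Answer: $2268$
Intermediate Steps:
$9 \left(-63\right) \left(-4\right) = \left(-567\right) \left(-4\right) = 2268$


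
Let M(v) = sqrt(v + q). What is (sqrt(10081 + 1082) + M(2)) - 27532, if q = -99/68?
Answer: -27532 + 61*sqrt(3) + sqrt(629)/34 ≈ -27426.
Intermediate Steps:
q = -99/68 (q = -99*1/68 = -99/68 ≈ -1.4559)
M(v) = sqrt(-99/68 + v) (M(v) = sqrt(v - 99/68) = sqrt(-99/68 + v))
(sqrt(10081 + 1082) + M(2)) - 27532 = (sqrt(10081 + 1082) + sqrt(-1683 + 1156*2)/34) - 27532 = (sqrt(11163) + sqrt(-1683 + 2312)/34) - 27532 = (61*sqrt(3) + sqrt(629)/34) - 27532 = -27532 + 61*sqrt(3) + sqrt(629)/34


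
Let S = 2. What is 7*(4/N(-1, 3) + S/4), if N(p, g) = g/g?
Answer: 63/2 ≈ 31.500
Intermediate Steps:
N(p, g) = 1
7*(4/N(-1, 3) + S/4) = 7*(4/1 + 2/4) = 7*(4*1 + 2*(¼)) = 7*(4 + ½) = 7*(9/2) = 63/2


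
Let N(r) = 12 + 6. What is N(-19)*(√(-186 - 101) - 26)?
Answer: -468 + 18*I*√287 ≈ -468.0 + 304.94*I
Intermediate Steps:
N(r) = 18
N(-19)*(√(-186 - 101) - 26) = 18*(√(-186 - 101) - 26) = 18*(√(-287) - 26) = 18*(I*√287 - 26) = 18*(-26 + I*√287) = -468 + 18*I*√287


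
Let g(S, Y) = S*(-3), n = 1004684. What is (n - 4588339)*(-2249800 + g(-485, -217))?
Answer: 8057292800975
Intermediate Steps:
g(S, Y) = -3*S
(n - 4588339)*(-2249800 + g(-485, -217)) = (1004684 - 4588339)*(-2249800 - 3*(-485)) = -3583655*(-2249800 + 1455) = -3583655*(-2248345) = 8057292800975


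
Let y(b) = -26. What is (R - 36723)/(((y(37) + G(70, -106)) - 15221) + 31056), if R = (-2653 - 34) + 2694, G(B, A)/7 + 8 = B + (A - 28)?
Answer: -36716/15305 ≈ -2.3990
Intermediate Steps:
G(B, A) = -252 + 7*A + 7*B (G(B, A) = -56 + 7*(B + (A - 28)) = -56 + 7*(B + (-28 + A)) = -56 + 7*(-28 + A + B) = -56 + (-196 + 7*A + 7*B) = -252 + 7*A + 7*B)
R = 7 (R = -2687 + 2694 = 7)
(R - 36723)/(((y(37) + G(70, -106)) - 15221) + 31056) = (7 - 36723)/(((-26 + (-252 + 7*(-106) + 7*70)) - 15221) + 31056) = -36716/(((-26 + (-252 - 742 + 490)) - 15221) + 31056) = -36716/(((-26 - 504) - 15221) + 31056) = -36716/((-530 - 15221) + 31056) = -36716/(-15751 + 31056) = -36716/15305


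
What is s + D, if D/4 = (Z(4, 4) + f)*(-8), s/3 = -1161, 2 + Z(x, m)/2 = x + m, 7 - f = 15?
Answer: -3611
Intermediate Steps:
f = -8 (f = 7 - 1*15 = 7 - 15 = -8)
Z(x, m) = -4 + 2*m + 2*x (Z(x, m) = -4 + 2*(x + m) = -4 + 2*(m + x) = -4 + (2*m + 2*x) = -4 + 2*m + 2*x)
s = -3483 (s = 3*(-1161) = -3483)
D = -128 (D = 4*(((-4 + 2*4 + 2*4) - 8)*(-8)) = 4*(((-4 + 8 + 8) - 8)*(-8)) = 4*((12 - 8)*(-8)) = 4*(4*(-8)) = 4*(-32) = -128)
s + D = -3483 - 128 = -3611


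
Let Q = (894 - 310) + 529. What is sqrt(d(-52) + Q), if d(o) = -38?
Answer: 5*sqrt(43) ≈ 32.787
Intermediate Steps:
Q = 1113 (Q = 584 + 529 = 1113)
sqrt(d(-52) + Q) = sqrt(-38 + 1113) = sqrt(1075) = 5*sqrt(43)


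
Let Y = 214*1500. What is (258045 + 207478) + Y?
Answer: 786523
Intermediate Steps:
Y = 321000
(258045 + 207478) + Y = (258045 + 207478) + 321000 = 465523 + 321000 = 786523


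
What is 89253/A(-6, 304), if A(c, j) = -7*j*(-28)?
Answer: 89253/59584 ≈ 1.4979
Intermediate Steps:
A(c, j) = 196*j
89253/A(-6, 304) = 89253/((196*304)) = 89253/59584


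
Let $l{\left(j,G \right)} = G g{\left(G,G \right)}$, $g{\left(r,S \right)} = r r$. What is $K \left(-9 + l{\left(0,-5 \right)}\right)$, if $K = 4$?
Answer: $-536$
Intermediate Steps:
$g{\left(r,S \right)} = r^{2}$
$l{\left(j,G \right)} = G^{3}$ ($l{\left(j,G \right)} = G G^{2} = G^{3}$)
$K \left(-9 + l{\left(0,-5 \right)}\right) = 4 \left(-9 + \left(-5\right)^{3}\right) = 4 \left(-9 - 125\right) = 4 \left(-134\right) = -536$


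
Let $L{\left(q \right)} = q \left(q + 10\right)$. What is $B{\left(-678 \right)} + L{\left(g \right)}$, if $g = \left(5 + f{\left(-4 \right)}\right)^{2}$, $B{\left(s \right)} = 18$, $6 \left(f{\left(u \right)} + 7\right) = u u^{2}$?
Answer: $\frac{2216554}{81} \approx 27365.0$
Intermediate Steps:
$f{\left(u \right)} = -7 + \frac{u^{3}}{6}$ ($f{\left(u \right)} = -7 + \frac{u u^{2}}{6} = -7 + \frac{u^{3}}{6}$)
$g = \frac{1444}{9}$ ($g = \left(5 + \left(-7 + \frac{\left(-4\right)^{3}}{6}\right)\right)^{2} = \left(5 + \left(-7 + \frac{1}{6} \left(-64\right)\right)\right)^{2} = \left(5 - \frac{53}{3}\right)^{2} = \left(- \frac{38}{3}\right)^{2} = \frac{1444}{9} \approx 160.44$)
$L{\left(q \right)} = q \left(10 + q\right)$
$B{\left(-678 \right)} + L{\left(g \right)} = 18 + \frac{1444 \left(10 + \frac{1444}{9}\right)}{9} = 18 + \frac{1444}{9} \cdot \frac{1534}{9} = 18 + \frac{2215096}{81} = \frac{2216554}{81}$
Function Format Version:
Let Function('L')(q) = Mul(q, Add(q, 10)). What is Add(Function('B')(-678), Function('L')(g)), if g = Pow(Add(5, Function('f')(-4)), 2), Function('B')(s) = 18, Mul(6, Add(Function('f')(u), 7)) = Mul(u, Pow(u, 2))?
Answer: Rational(2216554, 81) ≈ 27365.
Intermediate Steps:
Function('f')(u) = Add(-7, Mul(Rational(1, 6), Pow(u, 3))) (Function('f')(u) = Add(-7, Mul(Rational(1, 6), Mul(u, Pow(u, 2)))) = Add(-7, Mul(Rational(1, 6), Pow(u, 3))))
g = Rational(1444, 9) (g = Pow(Add(5, Add(-7, Mul(Rational(1, 6), Pow(-4, 3)))), 2) = Pow(Add(5, Add(-7, Mul(Rational(1, 6), -64))), 2) = Pow(Add(5, Add(-7, Rational(-32, 3))), 2) = Pow(Add(5, Rational(-53, 3)), 2) = Pow(Rational(-38, 3), 2) = Rational(1444, 9) ≈ 160.44)
Function('L')(q) = Mul(q, Add(10, q))
Add(Function('B')(-678), Function('L')(g)) = Add(18, Mul(Rational(1444, 9), Add(10, Rational(1444, 9)))) = Add(18, Mul(Rational(1444, 9), Rational(1534, 9))) = Add(18, Rational(2215096, 81)) = Rational(2216554, 81)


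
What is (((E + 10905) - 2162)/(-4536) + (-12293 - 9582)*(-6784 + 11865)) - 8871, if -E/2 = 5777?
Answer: -168067487015/1512 ≈ -1.1116e+8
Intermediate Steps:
E = -11554 (E = -2*5777 = -11554)
(((E + 10905) - 2162)/(-4536) + (-12293 - 9582)*(-6784 + 11865)) - 8871 = (((-11554 + 10905) - 2162)/(-4536) + (-12293 - 9582)*(-6784 + 11865)) - 8871 = ((-649 - 2162)*(-1/4536) - 21875*5081) - 8871 = (-2811*(-1/4536) - 111146875) - 8871 = (937/1512 - 111146875) - 8871 = -168054074063/1512 - 8871 = -168067487015/1512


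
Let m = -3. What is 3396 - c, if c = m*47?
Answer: 3537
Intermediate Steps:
c = -141 (c = -3*47 = -141)
3396 - c = 3396 - 1*(-141) = 3396 + 141 = 3537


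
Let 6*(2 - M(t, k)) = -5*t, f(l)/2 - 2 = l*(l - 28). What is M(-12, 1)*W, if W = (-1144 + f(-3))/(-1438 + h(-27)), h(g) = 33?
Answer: -7632/1405 ≈ -5.4320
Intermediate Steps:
f(l) = 4 + 2*l*(-28 + l) (f(l) = 4 + 2*(l*(l - 28)) = 4 + 2*(l*(-28 + l)) = 4 + 2*l*(-28 + l))
M(t, k) = 2 + 5*t/6 (M(t, k) = 2 - (-5)*t/6 = 2 + 5*t/6)
W = 954/1405 (W = (-1144 + (4 - 56*(-3) + 2*(-3)**2))/(-1438 + 33) = (-1144 + (4 + 168 + 2*9))/(-1405) = (-1144 + (4 + 168 + 18))*(-1/1405) = (-1144 + 190)*(-1/1405) = -954*(-1/1405) = 954/1405 ≈ 0.67900)
M(-12, 1)*W = (2 + (5/6)*(-12))*(954/1405) = (2 - 10)*(954/1405) = -8*954/1405 = -7632/1405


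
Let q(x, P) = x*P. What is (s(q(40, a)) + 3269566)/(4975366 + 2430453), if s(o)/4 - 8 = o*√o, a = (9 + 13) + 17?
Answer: 3269598/7405819 + 12480*√390/7405819 ≈ 0.47477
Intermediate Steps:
a = 39 (a = 22 + 17 = 39)
q(x, P) = P*x
s(o) = 32 + 4*o^(3/2) (s(o) = 32 + 4*(o*√o) = 32 + 4*o^(3/2))
(s(q(40, a)) + 3269566)/(4975366 + 2430453) = ((32 + 4*(39*40)^(3/2)) + 3269566)/(4975366 + 2430453) = ((32 + 4*1560^(3/2)) + 3269566)/7405819 = ((32 + 4*(3120*√390)) + 3269566)*(1/7405819) = ((32 + 12480*√390) + 3269566)*(1/7405819) = (3269598 + 12480*√390)*(1/7405819) = 3269598/7405819 + 12480*√390/7405819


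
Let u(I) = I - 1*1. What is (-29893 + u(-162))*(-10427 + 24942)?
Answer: -436262840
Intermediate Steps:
u(I) = -1 + I (u(I) = I - 1 = -1 + I)
(-29893 + u(-162))*(-10427 + 24942) = (-29893 + (-1 - 162))*(-10427 + 24942) = (-29893 - 163)*14515 = -30056*14515 = -436262840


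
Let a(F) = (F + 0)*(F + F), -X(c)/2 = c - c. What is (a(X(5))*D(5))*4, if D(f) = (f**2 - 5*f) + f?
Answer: 0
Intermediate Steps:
X(c) = 0 (X(c) = -2*(c - c) = -2*0 = 0)
a(F) = 2*F**2 (a(F) = F*(2*F) = 2*F**2)
D(f) = f**2 - 4*f
(a(X(5))*D(5))*4 = ((2*0**2)*(5*(-4 + 5)))*4 = ((2*0)*(5*1))*4 = (0*5)*4 = 0*4 = 0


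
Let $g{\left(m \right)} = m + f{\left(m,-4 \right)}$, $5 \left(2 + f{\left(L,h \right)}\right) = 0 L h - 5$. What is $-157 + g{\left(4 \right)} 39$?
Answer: $-118$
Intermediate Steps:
$f{\left(L,h \right)} = -3$ ($f{\left(L,h \right)} = -2 + \frac{0 L h - 5}{5} = -2 + \frac{0 h - 5}{5} = -2 + \frac{0 - 5}{5} = -2 + \frac{1}{5} \left(-5\right) = -2 - 1 = -3$)
$g{\left(m \right)} = -3 + m$ ($g{\left(m \right)} = m - 3 = -3 + m$)
$-157 + g{\left(4 \right)} 39 = -157 + \left(-3 + 4\right) 39 = -157 + 1 \cdot 39 = -157 + 39 = -118$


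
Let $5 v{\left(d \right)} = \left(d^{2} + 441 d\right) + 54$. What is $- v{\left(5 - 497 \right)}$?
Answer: $- \frac{25146}{5} \approx -5029.2$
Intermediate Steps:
$v{\left(d \right)} = \frac{54}{5} + \frac{d^{2}}{5} + \frac{441 d}{5}$ ($v{\left(d \right)} = \frac{\left(d^{2} + 441 d\right) + 54}{5} = \frac{54 + d^{2} + 441 d}{5} = \frac{54}{5} + \frac{d^{2}}{5} + \frac{441 d}{5}$)
$- v{\left(5 - 497 \right)} = - (\frac{54}{5} + \frac{\left(5 - 497\right)^{2}}{5} + \frac{441 \left(5 - 497\right)}{5}) = - (\frac{54}{5} + \frac{\left(-492\right)^{2}}{5} + \frac{441}{5} \left(-492\right)) = - (\frac{54}{5} + \frac{1}{5} \cdot 242064 - \frac{216972}{5}) = - (\frac{54}{5} + \frac{242064}{5} - \frac{216972}{5}) = \left(-1\right) \frac{25146}{5} = - \frac{25146}{5}$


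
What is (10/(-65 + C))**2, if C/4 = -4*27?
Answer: 100/247009 ≈ 0.00040484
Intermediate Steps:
C = -432 (C = 4*(-4*27) = 4*(-108) = -432)
(10/(-65 + C))**2 = (10/(-65 - 432))**2 = (10/(-497))**2 = (-1/497*10)**2 = (-10/497)**2 = 100/247009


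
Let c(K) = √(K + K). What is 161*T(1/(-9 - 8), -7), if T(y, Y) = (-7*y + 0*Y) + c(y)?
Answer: 1127/17 + 161*I*√34/17 ≈ 66.294 + 55.223*I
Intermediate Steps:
c(K) = √2*√K (c(K) = √(2*K) = √2*√K)
T(y, Y) = -7*y + √2*√y (T(y, Y) = (-7*y + 0*Y) + √2*√y = (-7*y + 0) + √2*√y = -7*y + √2*√y)
161*T(1/(-9 - 8), -7) = 161*(-7/(-9 - 8) + √2*√(1/(-9 - 8))) = 161*(-7/(-17) + √2*√(1/(-17))) = 161*(-7*(-1/17) + √2*√(-1/17)) = 161*(7/17 + √2*(I*√17/17)) = 161*(7/17 + I*√34/17) = 1127/17 + 161*I*√34/17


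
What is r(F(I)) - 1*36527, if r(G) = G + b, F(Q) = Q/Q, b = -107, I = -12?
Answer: -36633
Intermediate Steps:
F(Q) = 1
r(G) = -107 + G (r(G) = G - 107 = -107 + G)
r(F(I)) - 1*36527 = (-107 + 1) - 1*36527 = -106 - 36527 = -36633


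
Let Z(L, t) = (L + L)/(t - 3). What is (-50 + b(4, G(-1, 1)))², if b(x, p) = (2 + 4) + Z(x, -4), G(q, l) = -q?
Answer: 99856/49 ≈ 2037.9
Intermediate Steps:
Z(L, t) = 2*L/(-3 + t) (Z(L, t) = (2*L)/(-3 + t) = 2*L/(-3 + t))
b(x, p) = 6 - 2*x/7 (b(x, p) = (2 + 4) + 2*x/(-3 - 4) = 6 + 2*x/(-7) = 6 + 2*x*(-⅐) = 6 - 2*x/7)
(-50 + b(4, G(-1, 1)))² = (-50 + (6 - 2/7*4))² = (-50 + (6 - 8/7))² = (-50 + 34/7)² = (-316/7)² = 99856/49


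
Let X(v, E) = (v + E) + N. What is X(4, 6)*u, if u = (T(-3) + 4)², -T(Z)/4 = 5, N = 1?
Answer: 2816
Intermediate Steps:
T(Z) = -20 (T(Z) = -4*5 = -20)
X(v, E) = 1 + E + v (X(v, E) = (v + E) + 1 = (E + v) + 1 = 1 + E + v)
u = 256 (u = (-20 + 4)² = (-16)² = 256)
X(4, 6)*u = (1 + 6 + 4)*256 = 11*256 = 2816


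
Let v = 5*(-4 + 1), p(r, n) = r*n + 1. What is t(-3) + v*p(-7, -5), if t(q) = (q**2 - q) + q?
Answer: -531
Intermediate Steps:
p(r, n) = 1 + n*r (p(r, n) = n*r + 1 = 1 + n*r)
v = -15 (v = 5*(-3) = -15)
t(q) = q**2
t(-3) + v*p(-7, -5) = (-3)**2 - 15*(1 - 5*(-7)) = 9 - 15*(1 + 35) = 9 - 15*36 = 9 - 540 = -531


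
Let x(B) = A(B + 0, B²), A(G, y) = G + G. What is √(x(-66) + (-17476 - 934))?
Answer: I*√18542 ≈ 136.17*I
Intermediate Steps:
A(G, y) = 2*G
x(B) = 2*B (x(B) = 2*(B + 0) = 2*B)
√(x(-66) + (-17476 - 934)) = √(2*(-66) + (-17476 - 934)) = √(-132 - 18410) = √(-18542) = I*√18542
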